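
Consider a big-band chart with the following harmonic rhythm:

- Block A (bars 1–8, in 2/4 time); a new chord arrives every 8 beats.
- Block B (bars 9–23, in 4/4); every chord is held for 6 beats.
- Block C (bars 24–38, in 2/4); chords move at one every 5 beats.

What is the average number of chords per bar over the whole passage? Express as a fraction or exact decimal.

A: 8 bars of 2 beats is 16 beats; at 8 beats each that's 2 chords.
B: 15 bars of 4 beats is 60 beats; at 6 beats each that's 10 chords.
C: 15 bars of 2 beats is 30 beats; at 5 beats each that's 6 chords.
Overall: 18 chords over 38 bars → 18/38 = 9/19 chords per bar.

9/19 chords per bar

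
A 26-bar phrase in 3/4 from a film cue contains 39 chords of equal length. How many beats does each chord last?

26 bars × 3 beats/bar = 78 beats total.
78 beats ÷ 39 chords = 2 beats per chord.
(That is a half note.)

2 beats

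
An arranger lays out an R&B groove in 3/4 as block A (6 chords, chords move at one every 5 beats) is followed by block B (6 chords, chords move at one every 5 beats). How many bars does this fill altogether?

A: 6 × 5 = 30 beats = 10 bars.
B: 6 × 5 = 30 beats = 10 bars.
Total: 10 + 10 = 20 bars.

20 bars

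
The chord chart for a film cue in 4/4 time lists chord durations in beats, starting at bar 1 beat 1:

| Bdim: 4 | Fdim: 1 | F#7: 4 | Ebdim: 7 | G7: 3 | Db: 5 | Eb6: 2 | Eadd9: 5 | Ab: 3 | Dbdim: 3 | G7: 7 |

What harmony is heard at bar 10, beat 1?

Dbdim

Beat 1 of bar 10 is beat (10−1)×4 + 1 = 37 overall.
Running totals: Bdim ends at 4, Fdim ends at 5, F#7 ends at 9, Ebdim ends at 16, G7 ends at 19, Db ends at 24, Eb6 ends at 26, Eadd9 ends at 31, Ab ends at 34, Dbdim ends at 37.
Beat 37 falls within Dbdim.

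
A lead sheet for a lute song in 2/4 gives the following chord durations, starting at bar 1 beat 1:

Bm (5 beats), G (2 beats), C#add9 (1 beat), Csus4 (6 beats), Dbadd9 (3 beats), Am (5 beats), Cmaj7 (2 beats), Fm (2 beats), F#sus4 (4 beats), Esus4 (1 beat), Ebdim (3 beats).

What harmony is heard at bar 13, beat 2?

Beat 2 of bar 13 is beat (13−1)×2 + 2 = 26 overall.
Running totals: Bm ends at 5, G ends at 7, C#add9 ends at 8, Csus4 ends at 14, Dbadd9 ends at 17, Am ends at 22, Cmaj7 ends at 24, Fm ends at 26.
Beat 26 falls within Fm.

Fm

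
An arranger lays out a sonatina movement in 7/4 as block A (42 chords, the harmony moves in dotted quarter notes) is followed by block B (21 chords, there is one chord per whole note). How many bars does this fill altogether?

21 bars

A: 42 × 1.5 = 63 beats = 9 bars.
B: 21 × 4 = 84 beats = 12 bars.
Total: 9 + 12 = 21 bars.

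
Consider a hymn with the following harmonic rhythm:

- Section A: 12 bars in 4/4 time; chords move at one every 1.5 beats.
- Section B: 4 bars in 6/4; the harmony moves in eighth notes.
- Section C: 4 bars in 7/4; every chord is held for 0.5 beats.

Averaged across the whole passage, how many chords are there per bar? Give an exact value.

A: 12 × 4 = 48 beats ÷ 1.5 = 32 chords.
B: 4 × 6 = 24 beats ÷ 0.5 = 48 chords.
C: 4 × 7 = 28 beats ÷ 0.5 = 56 chords.
Overall: 136 chords over 20 bars → 136/20 = 6.8 chords per bar.

6.8 chords per bar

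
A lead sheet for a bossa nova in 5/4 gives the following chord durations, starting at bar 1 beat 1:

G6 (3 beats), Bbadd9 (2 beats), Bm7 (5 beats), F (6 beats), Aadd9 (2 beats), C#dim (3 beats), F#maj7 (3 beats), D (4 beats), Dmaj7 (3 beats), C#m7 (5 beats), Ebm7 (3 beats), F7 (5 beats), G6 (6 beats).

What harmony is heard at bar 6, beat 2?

D

Beat 2 of bar 6 is beat (6−1)×5 + 2 = 27 overall.
Running totals: G6 ends at 3, Bbadd9 ends at 5, Bm7 ends at 10, F ends at 16, Aadd9 ends at 18, C#dim ends at 21, F#maj7 ends at 24, D ends at 28.
Beat 27 falls within D.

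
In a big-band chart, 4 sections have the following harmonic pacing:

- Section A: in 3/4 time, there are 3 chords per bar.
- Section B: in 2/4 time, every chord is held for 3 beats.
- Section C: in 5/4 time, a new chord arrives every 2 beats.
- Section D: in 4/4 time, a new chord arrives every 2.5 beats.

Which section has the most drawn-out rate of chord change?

Section B

A: 3 beats/bar ÷ 1 beat/chord = 3 chords/bar.
B: 2 beats/bar ÷ 3 beats/chord = 2/3 chords/bar.
C: 5 beats/bar ÷ 2 beats/chord = 2.5 chords/bar.
D: 4 beats/bar ÷ 2.5 beats/chord = 1.6 chords/bar.
Slowest is B at 2/3 chords/bar.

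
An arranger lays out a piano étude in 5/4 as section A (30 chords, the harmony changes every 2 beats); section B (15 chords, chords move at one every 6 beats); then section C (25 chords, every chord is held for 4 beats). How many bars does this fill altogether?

50 bars

A: 30 × 2 = 60 beats = 12 bars.
B: 15 × 6 = 90 beats = 18 bars.
C: 25 × 4 = 100 beats = 20 bars.
Total: 12 + 18 + 20 = 50 bars.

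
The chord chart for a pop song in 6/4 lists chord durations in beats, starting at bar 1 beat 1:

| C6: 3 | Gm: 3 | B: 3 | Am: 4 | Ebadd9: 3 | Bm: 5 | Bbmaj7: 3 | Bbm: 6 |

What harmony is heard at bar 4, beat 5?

Bbmaj7

Beat 5 of bar 4 is beat (4−1)×6 + 5 = 23 overall.
Running totals: C6 ends at 3, Gm ends at 6, B ends at 9, Am ends at 13, Ebadd9 ends at 16, Bm ends at 21, Bbmaj7 ends at 24.
Beat 23 falls within Bbmaj7.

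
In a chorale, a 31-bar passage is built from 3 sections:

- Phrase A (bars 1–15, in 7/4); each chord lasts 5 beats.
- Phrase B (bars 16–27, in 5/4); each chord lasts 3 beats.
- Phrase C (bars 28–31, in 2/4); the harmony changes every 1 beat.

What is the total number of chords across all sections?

A has 105 beats and chords last 5 each, so 21 chords.
B has 60 beats and chords last 3 each, so 20 chords.
C has 8 beats and chords last 1 each, so 8 chords.
Total: 21 + 20 + 8 = 49.

49 chords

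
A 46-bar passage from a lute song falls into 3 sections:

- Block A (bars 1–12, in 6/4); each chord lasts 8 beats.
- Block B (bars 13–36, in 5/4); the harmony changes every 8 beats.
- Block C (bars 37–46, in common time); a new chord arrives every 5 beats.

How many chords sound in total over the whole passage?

A has 72 beats and chords last 8 each, so 9 chords.
B has 120 beats and chords last 8 each, so 15 chords.
C has 40 beats and chords last 5 each, so 8 chords.
Total: 9 + 15 + 8 = 32.

32 chords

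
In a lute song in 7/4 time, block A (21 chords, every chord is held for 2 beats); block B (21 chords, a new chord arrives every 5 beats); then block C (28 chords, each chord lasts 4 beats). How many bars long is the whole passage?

A: 21 × 2 = 42 beats = 6 bars.
B: 21 × 5 = 105 beats = 15 bars.
C: 28 × 4 = 112 beats = 16 bars.
Total: 6 + 15 + 16 = 37 bars.

37 bars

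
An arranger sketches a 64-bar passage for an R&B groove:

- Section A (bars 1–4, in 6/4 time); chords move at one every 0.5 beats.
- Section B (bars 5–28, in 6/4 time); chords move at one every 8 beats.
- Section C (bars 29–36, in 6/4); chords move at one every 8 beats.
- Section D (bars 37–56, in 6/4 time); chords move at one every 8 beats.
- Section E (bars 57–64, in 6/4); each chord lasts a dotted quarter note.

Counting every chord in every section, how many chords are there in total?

A: 4 bars × 6 beats = 24 beats; 0.5 beats/chord → 48 chords.
B: 24 bars × 6 beats = 144 beats; 8 beats/chord → 18 chords.
C: 8 bars × 6 beats = 48 beats; 8 beats/chord → 6 chords.
D: 20 bars × 6 beats = 120 beats; 8 beats/chord → 15 chords.
E: 8 bars × 6 beats = 48 beats; 1.5 beats/chord → 32 chords.
Total: 48 + 18 + 6 + 15 + 32 = 119.

119 chords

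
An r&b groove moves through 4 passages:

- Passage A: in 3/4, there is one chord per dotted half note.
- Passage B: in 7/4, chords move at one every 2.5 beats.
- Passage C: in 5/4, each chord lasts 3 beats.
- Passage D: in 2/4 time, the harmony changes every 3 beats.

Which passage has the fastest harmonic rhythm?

A: each chord is 3 beats in 3/4, so 1 per bar.
B: each chord is 2.5 beats in 7/4, so 2.8 per bar.
C: each chord is 3 beats in 5/4, so 5/3 per bar.
D: each chord is 3 beats in 2/4, so 2/3 per bar.
Fastest is B at 2.8 chords/bar.

Passage B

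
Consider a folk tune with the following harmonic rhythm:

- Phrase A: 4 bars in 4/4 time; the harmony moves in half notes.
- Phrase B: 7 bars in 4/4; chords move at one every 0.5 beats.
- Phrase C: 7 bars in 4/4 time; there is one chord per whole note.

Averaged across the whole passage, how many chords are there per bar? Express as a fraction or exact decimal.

A: 4 × 4 = 16 beats ÷ 2 = 8 chords.
B: 7 × 4 = 28 beats ÷ 0.5 = 56 chords.
C: 7 × 4 = 28 beats ÷ 4 = 7 chords.
Overall: 71 chords over 18 bars → 71/18 = 71/18 chords per bar.

71/18 chords per bar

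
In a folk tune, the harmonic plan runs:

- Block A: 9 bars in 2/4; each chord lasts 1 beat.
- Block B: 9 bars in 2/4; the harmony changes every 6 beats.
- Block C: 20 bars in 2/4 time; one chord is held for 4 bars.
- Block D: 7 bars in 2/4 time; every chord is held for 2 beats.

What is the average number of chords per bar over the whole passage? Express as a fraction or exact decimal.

A: 9 × 2 = 18 beats ÷ 1 = 18 chords.
B: 9 × 2 = 18 beats ÷ 6 = 3 chords.
C: 20 × 2 = 40 beats ÷ 8 = 5 chords.
D: 7 × 2 = 14 beats ÷ 2 = 7 chords.
Overall: 33 chords over 45 bars → 33/45 = 11/15 chords per bar.

11/15 chords per bar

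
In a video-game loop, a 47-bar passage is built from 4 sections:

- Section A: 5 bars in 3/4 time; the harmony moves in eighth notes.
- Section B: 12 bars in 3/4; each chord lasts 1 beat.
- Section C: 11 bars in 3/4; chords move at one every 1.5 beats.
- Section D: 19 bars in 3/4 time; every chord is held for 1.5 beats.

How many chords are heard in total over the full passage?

A: 5 bars × 3 beats = 15 beats; 0.5 beats/chord → 30 chords.
B: 12 bars × 3 beats = 36 beats; 1 beat/chord → 36 chords.
C: 11 bars × 3 beats = 33 beats; 1.5 beats/chord → 22 chords.
D: 19 bars × 3 beats = 57 beats; 1.5 beats/chord → 38 chords.
Total: 30 + 36 + 22 + 38 = 126.

126 chords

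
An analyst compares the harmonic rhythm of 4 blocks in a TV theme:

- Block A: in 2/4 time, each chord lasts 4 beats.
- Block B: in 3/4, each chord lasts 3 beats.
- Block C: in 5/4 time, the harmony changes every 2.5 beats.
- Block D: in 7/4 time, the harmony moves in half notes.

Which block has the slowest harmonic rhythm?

A: 2 beats/bar ÷ 4 beats/chord = 0.5 chords/bar.
B: 3 beats/bar ÷ 3 beats/chord = 1 chord/bar.
C: 5 beats/bar ÷ 2.5 beats/chord = 2 chords/bar.
D: 7 beats/bar ÷ 2 beats/chord = 3.5 chords/bar.
Slowest is A at 0.5 chords/bar.

Block A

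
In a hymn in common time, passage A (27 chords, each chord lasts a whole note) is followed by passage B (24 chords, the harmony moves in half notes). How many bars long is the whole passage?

A: 27 × 4 = 108 beats = 27 bars.
B: 24 × 2 = 48 beats = 12 bars.
Total: 27 + 12 = 39 bars.

39 bars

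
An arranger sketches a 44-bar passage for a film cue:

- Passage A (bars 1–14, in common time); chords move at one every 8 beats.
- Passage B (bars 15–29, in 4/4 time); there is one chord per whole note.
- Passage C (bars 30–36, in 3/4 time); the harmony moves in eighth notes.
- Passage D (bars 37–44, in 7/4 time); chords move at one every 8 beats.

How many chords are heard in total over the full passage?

71 chords

A: 14·4 = 56 beats, 56/8 = 7 chords.
B: 15·4 = 60 beats, 60/4 = 15 chords.
C: 7·3 = 21 beats, 21/0.5 = 42 chords.
D: 8·7 = 56 beats, 56/8 = 7 chords.
Total: 7 + 15 + 42 + 7 = 71.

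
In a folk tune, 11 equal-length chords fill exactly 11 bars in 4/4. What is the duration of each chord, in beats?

11 bars × 4 beats/bar = 44 beats total.
44 beats ÷ 11 chords = 4 beats per chord.
(That is a whole note.)

4 beats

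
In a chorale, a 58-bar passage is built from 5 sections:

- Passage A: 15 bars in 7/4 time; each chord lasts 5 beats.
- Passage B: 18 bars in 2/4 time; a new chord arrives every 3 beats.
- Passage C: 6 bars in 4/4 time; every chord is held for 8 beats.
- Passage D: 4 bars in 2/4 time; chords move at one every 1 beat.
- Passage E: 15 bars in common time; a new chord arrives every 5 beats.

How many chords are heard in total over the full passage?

56 chords

A: 15·7 = 105 beats, 105/5 = 21 chords.
B: 18·2 = 36 beats, 36/3 = 12 chords.
C: 6·4 = 24 beats, 24/8 = 3 chords.
D: 4·2 = 8 beats, 8/1 = 8 chords.
E: 15·4 = 60 beats, 60/5 = 12 chords.
Total: 21 + 12 + 3 + 8 + 12 = 56.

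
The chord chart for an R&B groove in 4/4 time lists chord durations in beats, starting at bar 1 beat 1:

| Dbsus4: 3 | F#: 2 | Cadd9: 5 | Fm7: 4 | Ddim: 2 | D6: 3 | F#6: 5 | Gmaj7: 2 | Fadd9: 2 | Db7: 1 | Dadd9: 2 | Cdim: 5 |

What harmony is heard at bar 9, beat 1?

Beat 1 of bar 9 is beat (9−1)×4 + 1 = 33 overall.
Running totals: Dbsus4 ends at 3, F# ends at 5, Cadd9 ends at 10, Fm7 ends at 14, Ddim ends at 16, D6 ends at 19, F#6 ends at 24, Gmaj7 ends at 26, Fadd9 ends at 28, Db7 ends at 29, Dadd9 ends at 31, Cdim ends at 36.
Beat 33 falls within Cdim.

Cdim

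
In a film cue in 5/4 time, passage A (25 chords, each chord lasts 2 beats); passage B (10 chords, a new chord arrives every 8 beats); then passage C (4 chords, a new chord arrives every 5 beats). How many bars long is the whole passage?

30 bars

A: 25 × 2 = 50 beats = 10 bars.
B: 10 × 8 = 80 beats = 16 bars.
C: 4 × 5 = 20 beats = 4 bars.
Total: 10 + 16 + 4 = 30 bars.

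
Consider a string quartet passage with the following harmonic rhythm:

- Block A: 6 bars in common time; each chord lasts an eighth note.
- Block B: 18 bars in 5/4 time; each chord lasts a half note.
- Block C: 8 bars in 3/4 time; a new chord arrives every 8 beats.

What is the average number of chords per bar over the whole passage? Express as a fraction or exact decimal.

A: 6 bars of 4 beats is 24 beats; at 0.5 beats each that's 48 chords.
B: 18 bars of 5 beats is 90 beats; at 2 beats each that's 45 chords.
C: 8 bars of 3 beats is 24 beats; at 8 beats each that's 3 chords.
Overall: 96 chords over 32 bars → 96/32 = 3 chords per bar.

3 chords per bar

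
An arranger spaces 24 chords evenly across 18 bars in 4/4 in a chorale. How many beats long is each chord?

3 beats

18 bars × 4 beats/bar = 72 beats total.
72 beats ÷ 24 chords = 3 beats per chord.
(That is a dotted half note.)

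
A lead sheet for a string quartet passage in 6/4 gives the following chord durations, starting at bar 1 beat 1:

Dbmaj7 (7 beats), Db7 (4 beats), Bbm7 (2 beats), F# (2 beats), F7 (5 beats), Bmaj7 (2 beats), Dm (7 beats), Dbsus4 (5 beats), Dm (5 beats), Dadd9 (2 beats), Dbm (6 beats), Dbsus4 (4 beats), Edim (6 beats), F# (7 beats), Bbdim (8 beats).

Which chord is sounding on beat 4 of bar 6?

Dbsus4

Beat 4 of bar 6 is beat (6−1)×6 + 4 = 34 overall.
Running totals: Dbmaj7 ends at 7, Db7 ends at 11, Bbm7 ends at 13, F# ends at 15, F7 ends at 20, Bmaj7 ends at 22, Dm ends at 29, Dbsus4 ends at 34.
Beat 34 falls within Dbsus4.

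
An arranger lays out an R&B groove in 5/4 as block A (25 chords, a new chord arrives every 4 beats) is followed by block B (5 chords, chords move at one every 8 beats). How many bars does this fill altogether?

28 bars

A: 25 × 4 = 100 beats = 20 bars.
B: 5 × 8 = 40 beats = 8 bars.
Total: 20 + 8 = 28 bars.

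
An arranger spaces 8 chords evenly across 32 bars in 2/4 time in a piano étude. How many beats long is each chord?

8 beats

32 bars × 2 beats/bar = 64 beats total.
64 beats ÷ 8 chords = 8 beats per chord.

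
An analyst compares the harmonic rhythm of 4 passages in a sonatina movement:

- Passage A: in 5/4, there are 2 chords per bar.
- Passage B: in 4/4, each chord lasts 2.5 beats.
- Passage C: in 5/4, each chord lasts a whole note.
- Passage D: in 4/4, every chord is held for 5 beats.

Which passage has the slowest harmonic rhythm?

Passage D

A: 5/2.5 = 2 chords/bar.
B: 4/2.5 = 1.6 chords/bar.
C: 5/4 = 1.25 chords/bar.
D: 4/5 = 0.8 chords/bar.
Slowest is D at 0.8 chords/bar.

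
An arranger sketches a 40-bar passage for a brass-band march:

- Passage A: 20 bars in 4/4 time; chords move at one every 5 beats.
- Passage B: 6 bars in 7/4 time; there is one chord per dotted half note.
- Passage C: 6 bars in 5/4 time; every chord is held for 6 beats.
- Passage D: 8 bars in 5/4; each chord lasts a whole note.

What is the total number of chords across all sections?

45 chords

A: 20·4 = 80 beats, 80/5 = 16 chords.
B: 6·7 = 42 beats, 42/3 = 14 chords.
C: 6·5 = 30 beats, 30/6 = 5 chords.
D: 8·5 = 40 beats, 40/4 = 10 chords.
Total: 16 + 14 + 5 + 10 = 45.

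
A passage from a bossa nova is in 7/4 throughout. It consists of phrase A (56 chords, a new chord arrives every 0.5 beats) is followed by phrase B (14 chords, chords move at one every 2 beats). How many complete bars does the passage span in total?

A: 56 × 0.5 = 28 beats = 4 bars.
B: 14 × 2 = 28 beats = 4 bars.
Total: 4 + 4 = 8 bars.

8 bars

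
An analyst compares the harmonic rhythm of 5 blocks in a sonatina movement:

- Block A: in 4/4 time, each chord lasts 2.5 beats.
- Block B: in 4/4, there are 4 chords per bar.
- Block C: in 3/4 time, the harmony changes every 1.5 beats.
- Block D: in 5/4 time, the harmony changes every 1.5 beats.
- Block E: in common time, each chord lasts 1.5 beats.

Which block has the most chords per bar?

Block B

A: each chord is 2.5 beats in 4/4, so 1.6 per bar.
B: each chord is 1 beat in 4/4, so 4 per bar.
C: each chord is 1.5 beats in 3/4, so 2 per bar.
D: each chord is 1.5 beats in 5/4, so 10/3 per bar.
E: each chord is 1.5 beats in 4/4, so 8/3 per bar.
Fastest is B at 4 chords/bar.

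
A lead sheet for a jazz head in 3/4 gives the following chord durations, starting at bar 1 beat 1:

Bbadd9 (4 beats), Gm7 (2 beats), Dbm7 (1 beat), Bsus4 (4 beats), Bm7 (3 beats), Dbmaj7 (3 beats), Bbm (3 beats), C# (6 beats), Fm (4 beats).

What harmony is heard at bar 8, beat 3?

C#

Beat 3 of bar 8 is beat (8−1)×3 + 3 = 24 overall.
Running totals: Bbadd9 ends at 4, Gm7 ends at 6, Dbm7 ends at 7, Bsus4 ends at 11, Bm7 ends at 14, Dbmaj7 ends at 17, Bbm ends at 20, C# ends at 26.
Beat 24 falls within C#.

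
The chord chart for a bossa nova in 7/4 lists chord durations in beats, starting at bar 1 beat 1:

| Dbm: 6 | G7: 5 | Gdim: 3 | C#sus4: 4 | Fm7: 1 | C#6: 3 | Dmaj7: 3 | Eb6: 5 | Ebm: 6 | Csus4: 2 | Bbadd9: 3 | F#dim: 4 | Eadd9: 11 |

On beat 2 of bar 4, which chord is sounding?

Dmaj7

Beat 2 of bar 4 is beat (4−1)×7 + 2 = 23 overall.
Running totals: Dbm ends at 6, G7 ends at 11, Gdim ends at 14, C#sus4 ends at 18, Fm7 ends at 19, C#6 ends at 22, Dmaj7 ends at 25.
Beat 23 falls within Dmaj7.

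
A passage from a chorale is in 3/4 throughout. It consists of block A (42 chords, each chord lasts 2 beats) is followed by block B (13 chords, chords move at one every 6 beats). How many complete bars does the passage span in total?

54 bars

A: 42 × 2 = 84 beats = 28 bars.
B: 13 × 6 = 78 beats = 26 bars.
Total: 28 + 26 = 54 bars.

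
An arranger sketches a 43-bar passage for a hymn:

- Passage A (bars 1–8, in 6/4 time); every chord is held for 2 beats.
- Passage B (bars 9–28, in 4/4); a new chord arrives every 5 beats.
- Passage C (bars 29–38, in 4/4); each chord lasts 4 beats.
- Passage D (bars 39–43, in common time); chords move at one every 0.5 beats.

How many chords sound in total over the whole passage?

A has 48 beats and chords last 2 each, so 24 chords.
B has 80 beats and chords last 5 each, so 16 chords.
C has 40 beats and chords last 4 each, so 10 chords.
D has 20 beats and chords last 0.5 each, so 40 chords.
Total: 24 + 16 + 10 + 40 = 90.

90 chords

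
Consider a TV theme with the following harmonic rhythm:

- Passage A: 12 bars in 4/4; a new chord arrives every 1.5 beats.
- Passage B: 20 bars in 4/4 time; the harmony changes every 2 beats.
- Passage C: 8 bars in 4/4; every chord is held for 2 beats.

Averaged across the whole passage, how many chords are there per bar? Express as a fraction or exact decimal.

A: 12 bars of 4 beats is 48 beats; at 1.5 beats each that's 32 chords.
B: 20 bars of 4 beats is 80 beats; at 2 beats each that's 40 chords.
C: 8 bars of 4 beats is 32 beats; at 2 beats each that's 16 chords.
Overall: 88 chords over 40 bars → 88/40 = 2.2 chords per bar.

2.2 chords per bar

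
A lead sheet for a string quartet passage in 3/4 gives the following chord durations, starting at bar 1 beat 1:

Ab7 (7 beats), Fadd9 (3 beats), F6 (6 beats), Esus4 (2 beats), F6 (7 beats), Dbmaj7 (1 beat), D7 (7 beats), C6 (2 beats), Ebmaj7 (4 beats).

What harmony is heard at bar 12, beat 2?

Beat 2 of bar 12 is beat (12−1)×3 + 2 = 35 overall.
Running totals: Ab7 ends at 7, Fadd9 ends at 10, F6 ends at 16, Esus4 ends at 18, F6 ends at 25, Dbmaj7 ends at 26, D7 ends at 33, C6 ends at 35.
Beat 35 falls within C6.

C6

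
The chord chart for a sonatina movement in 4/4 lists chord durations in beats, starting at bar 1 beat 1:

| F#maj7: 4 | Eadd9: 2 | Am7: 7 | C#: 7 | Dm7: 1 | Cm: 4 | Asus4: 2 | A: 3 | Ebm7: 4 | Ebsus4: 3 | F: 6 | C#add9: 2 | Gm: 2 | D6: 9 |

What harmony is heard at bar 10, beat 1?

Ebsus4

Beat 1 of bar 10 is beat (10−1)×4 + 1 = 37 overall.
Running totals: F#maj7 ends at 4, Eadd9 ends at 6, Am7 ends at 13, C# ends at 20, Dm7 ends at 21, Cm ends at 25, Asus4 ends at 27, A ends at 30, Ebm7 ends at 34, Ebsus4 ends at 37.
Beat 37 falls within Ebsus4.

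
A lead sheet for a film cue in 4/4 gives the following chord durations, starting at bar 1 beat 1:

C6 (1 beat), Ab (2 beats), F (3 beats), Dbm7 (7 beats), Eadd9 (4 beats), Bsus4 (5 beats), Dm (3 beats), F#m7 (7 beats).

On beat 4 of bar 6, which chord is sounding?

Beat 4 of bar 6 is beat (6−1)×4 + 4 = 24 overall.
Running totals: C6 ends at 1, Ab ends at 3, F ends at 6, Dbm7 ends at 13, Eadd9 ends at 17, Bsus4 ends at 22, Dm ends at 25.
Beat 24 falls within Dm.

Dm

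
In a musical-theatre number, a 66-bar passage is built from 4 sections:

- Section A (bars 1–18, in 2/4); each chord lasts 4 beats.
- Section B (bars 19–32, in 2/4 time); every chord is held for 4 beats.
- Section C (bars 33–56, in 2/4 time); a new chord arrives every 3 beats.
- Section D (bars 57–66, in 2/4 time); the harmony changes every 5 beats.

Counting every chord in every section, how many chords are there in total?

36 chords

A: 18·2 = 36 beats, 36/4 = 9 chords.
B: 14·2 = 28 beats, 28/4 = 7 chords.
C: 24·2 = 48 beats, 48/3 = 16 chords.
D: 10·2 = 20 beats, 20/5 = 4 chords.
Total: 9 + 7 + 16 + 4 = 36.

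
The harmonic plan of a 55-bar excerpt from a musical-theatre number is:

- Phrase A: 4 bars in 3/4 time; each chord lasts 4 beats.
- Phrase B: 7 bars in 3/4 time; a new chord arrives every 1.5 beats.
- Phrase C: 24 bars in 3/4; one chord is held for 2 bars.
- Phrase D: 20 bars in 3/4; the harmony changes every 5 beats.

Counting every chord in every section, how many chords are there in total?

A has 12 beats and chords last 4 each, so 3 chords.
B has 21 beats and chords last 1.5 each, so 14 chords.
C has 72 beats and chords last 6 each, so 12 chords.
D has 60 beats and chords last 5 each, so 12 chords.
Total: 3 + 14 + 12 + 12 = 41.

41 chords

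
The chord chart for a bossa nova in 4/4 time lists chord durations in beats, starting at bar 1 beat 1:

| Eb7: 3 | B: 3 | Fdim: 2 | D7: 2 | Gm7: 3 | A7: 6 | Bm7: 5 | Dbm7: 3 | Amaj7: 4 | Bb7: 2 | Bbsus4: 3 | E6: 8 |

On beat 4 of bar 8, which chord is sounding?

Beat 4 of bar 8 is beat (8−1)×4 + 4 = 32 overall.
Running totals: Eb7 ends at 3, B ends at 6, Fdim ends at 8, D7 ends at 10, Gm7 ends at 13, A7 ends at 19, Bm7 ends at 24, Dbm7 ends at 27, Amaj7 ends at 31, Bb7 ends at 33.
Beat 32 falls within Bb7.

Bb7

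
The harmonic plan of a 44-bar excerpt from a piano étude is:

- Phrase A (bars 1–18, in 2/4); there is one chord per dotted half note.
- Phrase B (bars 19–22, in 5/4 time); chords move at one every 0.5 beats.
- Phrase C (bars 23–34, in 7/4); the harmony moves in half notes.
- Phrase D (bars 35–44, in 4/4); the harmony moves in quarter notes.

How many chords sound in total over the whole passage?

134 chords

A: 18 bars × 2 beats = 36 beats; 3 beats/chord → 12 chords.
B: 4 bars × 5 beats = 20 beats; 0.5 beats/chord → 40 chords.
C: 12 bars × 7 beats = 84 beats; 2 beats/chord → 42 chords.
D: 10 bars × 4 beats = 40 beats; 1 beat/chord → 40 chords.
Total: 12 + 40 + 42 + 40 = 134.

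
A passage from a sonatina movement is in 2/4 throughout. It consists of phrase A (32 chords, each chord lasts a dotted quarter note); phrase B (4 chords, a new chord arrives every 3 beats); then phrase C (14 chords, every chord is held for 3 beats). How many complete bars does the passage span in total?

A: 32 × 1.5 = 48 beats = 24 bars.
B: 4 × 3 = 12 beats = 6 bars.
C: 14 × 3 = 42 beats = 21 bars.
Total: 24 + 6 + 21 = 51 bars.

51 bars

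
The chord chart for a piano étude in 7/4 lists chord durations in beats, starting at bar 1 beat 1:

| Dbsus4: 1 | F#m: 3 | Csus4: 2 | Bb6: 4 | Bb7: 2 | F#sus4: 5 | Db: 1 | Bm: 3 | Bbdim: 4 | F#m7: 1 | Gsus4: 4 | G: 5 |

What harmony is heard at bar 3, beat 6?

Bm

Beat 6 of bar 3 is beat (3−1)×7 + 6 = 20 overall.
Running totals: Dbsus4 ends at 1, F#m ends at 4, Csus4 ends at 6, Bb6 ends at 10, Bb7 ends at 12, F#sus4 ends at 17, Db ends at 18, Bm ends at 21.
Beat 20 falls within Bm.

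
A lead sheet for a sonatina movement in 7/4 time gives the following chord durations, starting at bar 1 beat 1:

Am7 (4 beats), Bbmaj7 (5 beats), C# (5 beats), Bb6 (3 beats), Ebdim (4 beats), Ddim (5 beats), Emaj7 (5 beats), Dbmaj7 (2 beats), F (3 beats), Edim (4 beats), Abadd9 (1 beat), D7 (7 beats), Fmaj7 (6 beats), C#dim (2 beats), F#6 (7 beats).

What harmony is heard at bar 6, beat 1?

F

Beat 1 of bar 6 is beat (6−1)×7 + 1 = 36 overall.
Running totals: Am7 ends at 4, Bbmaj7 ends at 9, C# ends at 14, Bb6 ends at 17, Ebdim ends at 21, Ddim ends at 26, Emaj7 ends at 31, Dbmaj7 ends at 33, F ends at 36.
Beat 36 falls within F.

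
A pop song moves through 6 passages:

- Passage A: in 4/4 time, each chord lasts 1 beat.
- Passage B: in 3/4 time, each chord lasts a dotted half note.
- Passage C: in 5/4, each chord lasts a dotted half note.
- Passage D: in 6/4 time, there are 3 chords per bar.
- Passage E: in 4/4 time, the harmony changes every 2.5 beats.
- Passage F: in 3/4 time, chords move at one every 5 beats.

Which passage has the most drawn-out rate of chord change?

Passage F

A: each chord is 1 beat in 4/4, so 4 per bar.
B: each chord is 3 beats in 3/4, so 1 per bar.
C: each chord is 3 beats in 5/4, so 5/3 per bar.
D: each chord is 2 beats in 6/4, so 3 per bar.
E: each chord is 2.5 beats in 4/4, so 1.6 per bar.
F: each chord is 5 beats in 3/4, so 0.6 per bar.
Slowest is F at 0.6 chords/bar.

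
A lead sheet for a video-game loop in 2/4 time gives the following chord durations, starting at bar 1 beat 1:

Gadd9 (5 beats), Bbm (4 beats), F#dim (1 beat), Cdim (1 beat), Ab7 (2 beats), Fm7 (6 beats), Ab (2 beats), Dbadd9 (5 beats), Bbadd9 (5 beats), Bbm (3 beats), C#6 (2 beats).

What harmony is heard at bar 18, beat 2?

Beat 2 of bar 18 is beat (18−1)×2 + 2 = 36 overall.
Running totals: Gadd9 ends at 5, Bbm ends at 9, F#dim ends at 10, Cdim ends at 11, Ab7 ends at 13, Fm7 ends at 19, Ab ends at 21, Dbadd9 ends at 26, Bbadd9 ends at 31, Bbm ends at 34, C#6 ends at 36.
Beat 36 falls within C#6.

C#6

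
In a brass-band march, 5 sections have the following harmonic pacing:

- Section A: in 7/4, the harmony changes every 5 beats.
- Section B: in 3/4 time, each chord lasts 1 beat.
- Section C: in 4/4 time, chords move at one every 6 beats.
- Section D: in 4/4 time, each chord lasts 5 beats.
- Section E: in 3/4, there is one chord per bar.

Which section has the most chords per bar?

A: each chord is 5 beats in 7/4, so 1.4 per bar.
B: each chord is 1 beat in 3/4, so 3 per bar.
C: each chord is 6 beats in 4/4, so 2/3 per bar.
D: each chord is 5 beats in 4/4, so 0.8 per bar.
E: each chord is 3 beats in 3/4, so 1 per bar.
Fastest is B at 3 chords/bar.

Section B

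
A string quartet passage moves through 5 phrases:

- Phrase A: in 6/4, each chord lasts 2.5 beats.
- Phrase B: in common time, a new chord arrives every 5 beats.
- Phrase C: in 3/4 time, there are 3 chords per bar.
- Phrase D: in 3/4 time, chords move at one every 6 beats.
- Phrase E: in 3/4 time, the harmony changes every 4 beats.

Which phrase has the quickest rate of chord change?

A: 6 beats/bar ÷ 2.5 beats/chord = 2.4 chords/bar.
B: 4 beats/bar ÷ 5 beats/chord = 0.8 chords/bar.
C: 3 beats/bar ÷ 1 beat/chord = 3 chords/bar.
D: 3 beats/bar ÷ 6 beats/chord = 0.5 chords/bar.
E: 3 beats/bar ÷ 4 beats/chord = 0.75 chords/bar.
Fastest is C at 3 chords/bar.

Phrase C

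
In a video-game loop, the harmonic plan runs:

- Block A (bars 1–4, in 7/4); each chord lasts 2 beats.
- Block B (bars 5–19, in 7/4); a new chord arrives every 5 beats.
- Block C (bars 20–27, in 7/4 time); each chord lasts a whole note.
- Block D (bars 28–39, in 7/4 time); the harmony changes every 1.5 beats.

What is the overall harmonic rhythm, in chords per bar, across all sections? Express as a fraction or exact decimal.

A: 4 × 7 = 28 beats ÷ 2 = 14 chords.
B: 15 × 7 = 105 beats ÷ 5 = 21 chords.
C: 8 × 7 = 56 beats ÷ 4 = 14 chords.
D: 12 × 7 = 84 beats ÷ 1.5 = 56 chords.
Overall: 105 chords over 39 bars → 105/39 = 35/13 chords per bar.

35/13 chords per bar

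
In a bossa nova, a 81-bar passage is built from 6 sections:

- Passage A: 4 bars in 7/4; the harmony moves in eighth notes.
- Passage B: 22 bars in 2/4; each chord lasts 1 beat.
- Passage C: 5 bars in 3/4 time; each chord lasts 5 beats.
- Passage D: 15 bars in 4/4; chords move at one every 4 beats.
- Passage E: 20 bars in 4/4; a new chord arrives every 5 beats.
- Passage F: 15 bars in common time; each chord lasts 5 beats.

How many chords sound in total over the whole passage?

A has 28 beats and chords last 0.5 each, so 56 chords.
B has 44 beats and chords last 1 each, so 44 chords.
C has 15 beats and chords last 5 each, so 3 chords.
D has 60 beats and chords last 4 each, so 15 chords.
E has 80 beats and chords last 5 each, so 16 chords.
F has 60 beats and chords last 5 each, so 12 chords.
Total: 56 + 44 + 3 + 15 + 16 + 12 = 146.

146 chords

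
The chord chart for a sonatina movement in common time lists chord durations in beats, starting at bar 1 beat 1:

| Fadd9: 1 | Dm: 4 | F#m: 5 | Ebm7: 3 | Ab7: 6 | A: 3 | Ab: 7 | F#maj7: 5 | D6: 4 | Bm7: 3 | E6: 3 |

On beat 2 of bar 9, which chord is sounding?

F#maj7

Beat 2 of bar 9 is beat (9−1)×4 + 2 = 34 overall.
Running totals: Fadd9 ends at 1, Dm ends at 5, F#m ends at 10, Ebm7 ends at 13, Ab7 ends at 19, A ends at 22, Ab ends at 29, F#maj7 ends at 34.
Beat 34 falls within F#maj7.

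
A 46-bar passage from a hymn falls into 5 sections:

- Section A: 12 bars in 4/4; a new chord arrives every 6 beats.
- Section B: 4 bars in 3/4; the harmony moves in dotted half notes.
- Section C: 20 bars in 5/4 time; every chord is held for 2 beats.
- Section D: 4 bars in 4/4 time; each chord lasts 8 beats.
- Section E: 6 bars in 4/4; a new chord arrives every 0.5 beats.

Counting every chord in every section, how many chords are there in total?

A: 12·4 = 48 beats, 48/6 = 8 chords.
B: 4·3 = 12 beats, 12/3 = 4 chords.
C: 20·5 = 100 beats, 100/2 = 50 chords.
D: 4·4 = 16 beats, 16/8 = 2 chords.
E: 6·4 = 24 beats, 24/0.5 = 48 chords.
Total: 8 + 4 + 50 + 2 + 48 = 112.

112 chords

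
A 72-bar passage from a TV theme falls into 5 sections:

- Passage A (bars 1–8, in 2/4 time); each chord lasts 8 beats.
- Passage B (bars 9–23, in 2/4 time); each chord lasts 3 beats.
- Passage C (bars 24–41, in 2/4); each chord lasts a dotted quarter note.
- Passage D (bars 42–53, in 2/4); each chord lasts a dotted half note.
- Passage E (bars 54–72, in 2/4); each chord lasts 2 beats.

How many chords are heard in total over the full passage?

A has 16 beats and chords last 8 each, so 2 chords.
B has 30 beats and chords last 3 each, so 10 chords.
C has 36 beats and chords last 1.5 each, so 24 chords.
D has 24 beats and chords last 3 each, so 8 chords.
E has 38 beats and chords last 2 each, so 19 chords.
Total: 2 + 10 + 24 + 8 + 19 = 63.

63 chords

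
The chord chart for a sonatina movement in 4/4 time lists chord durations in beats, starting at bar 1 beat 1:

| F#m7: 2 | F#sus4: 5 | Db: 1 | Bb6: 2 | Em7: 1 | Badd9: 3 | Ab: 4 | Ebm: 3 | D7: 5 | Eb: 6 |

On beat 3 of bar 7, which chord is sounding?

Beat 3 of bar 7 is beat (7−1)×4 + 3 = 27 overall.
Running totals: F#m7 ends at 2, F#sus4 ends at 7, Db ends at 8, Bb6 ends at 10, Em7 ends at 11, Badd9 ends at 14, Ab ends at 18, Ebm ends at 21, D7 ends at 26, Eb ends at 32.
Beat 27 falls within Eb.

Eb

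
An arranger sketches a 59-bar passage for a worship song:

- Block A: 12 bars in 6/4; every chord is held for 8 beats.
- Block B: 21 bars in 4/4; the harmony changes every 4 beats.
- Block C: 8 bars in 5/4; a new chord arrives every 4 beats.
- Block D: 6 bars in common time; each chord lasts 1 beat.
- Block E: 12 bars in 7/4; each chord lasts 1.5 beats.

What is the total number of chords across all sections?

120 chords

A has 72 beats and chords last 8 each, so 9 chords.
B has 84 beats and chords last 4 each, so 21 chords.
C has 40 beats and chords last 4 each, so 10 chords.
D has 24 beats and chords last 1 each, so 24 chords.
E has 84 beats and chords last 1.5 each, so 56 chords.
Total: 9 + 21 + 10 + 24 + 56 = 120.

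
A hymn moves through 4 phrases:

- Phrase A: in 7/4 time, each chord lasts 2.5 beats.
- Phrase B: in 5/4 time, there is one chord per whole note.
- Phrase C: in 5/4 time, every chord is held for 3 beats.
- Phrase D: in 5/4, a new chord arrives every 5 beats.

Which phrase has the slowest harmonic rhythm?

Phrase D

A: 7/2.5 = 2.8 chords/bar.
B: 5/4 = 1.25 chords/bar.
C: 5/3 = 5/3 chords/bar.
D: 5/5 = 1 chord/bar.
Slowest is D at 1 chords/bar.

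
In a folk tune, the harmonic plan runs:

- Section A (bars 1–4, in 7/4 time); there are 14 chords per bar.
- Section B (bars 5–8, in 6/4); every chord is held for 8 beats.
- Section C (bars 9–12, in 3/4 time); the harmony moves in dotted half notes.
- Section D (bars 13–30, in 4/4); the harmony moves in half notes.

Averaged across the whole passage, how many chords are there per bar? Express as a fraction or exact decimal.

A: 4 bars of 7 beats is 28 beats; at 0.5 beats each that's 56 chords.
B: 4 bars of 6 beats is 24 beats; at 8 beats each that's 3 chords.
C: 4 bars of 3 beats is 12 beats; at 3 beats each that's 4 chords.
D: 18 bars of 4 beats is 72 beats; at 2 beats each that's 36 chords.
Overall: 99 chords over 30 bars → 99/30 = 3.3 chords per bar.

3.3 chords per bar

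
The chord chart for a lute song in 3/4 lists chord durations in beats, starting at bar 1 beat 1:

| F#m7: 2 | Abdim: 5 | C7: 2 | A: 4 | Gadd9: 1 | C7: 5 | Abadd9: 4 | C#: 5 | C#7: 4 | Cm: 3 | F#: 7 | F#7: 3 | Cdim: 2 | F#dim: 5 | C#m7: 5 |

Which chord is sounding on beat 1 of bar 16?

Beat 1 of bar 16 is beat (16−1)×3 + 1 = 46 overall.
Running totals: F#m7 ends at 2, Abdim ends at 7, C7 ends at 9, A ends at 13, Gadd9 ends at 14, C7 ends at 19, Abadd9 ends at 23, C# ends at 28, C#7 ends at 32, Cm ends at 35, F# ends at 42, F#7 ends at 45, Cdim ends at 47.
Beat 46 falls within Cdim.

Cdim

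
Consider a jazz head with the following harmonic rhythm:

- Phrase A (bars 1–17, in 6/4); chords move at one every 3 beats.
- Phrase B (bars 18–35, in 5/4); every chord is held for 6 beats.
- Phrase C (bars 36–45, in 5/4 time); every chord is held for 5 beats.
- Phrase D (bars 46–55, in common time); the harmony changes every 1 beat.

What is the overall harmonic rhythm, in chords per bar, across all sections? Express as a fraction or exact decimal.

A: 17 × 6 = 102 beats ÷ 3 = 34 chords.
B: 18 × 5 = 90 beats ÷ 6 = 15 chords.
C: 10 × 5 = 50 beats ÷ 5 = 10 chords.
D: 10 × 4 = 40 beats ÷ 1 = 40 chords.
Overall: 99 chords over 55 bars → 99/55 = 1.8 chords per bar.

1.8 chords per bar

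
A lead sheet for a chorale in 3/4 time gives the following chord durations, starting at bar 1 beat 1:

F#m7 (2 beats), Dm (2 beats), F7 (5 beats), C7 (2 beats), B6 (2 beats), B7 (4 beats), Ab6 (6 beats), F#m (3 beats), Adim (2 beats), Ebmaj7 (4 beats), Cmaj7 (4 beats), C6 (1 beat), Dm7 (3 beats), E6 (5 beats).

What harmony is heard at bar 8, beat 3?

Beat 3 of bar 8 is beat (8−1)×3 + 3 = 24 overall.
Running totals: F#m7 ends at 2, Dm ends at 4, F7 ends at 9, C7 ends at 11, B6 ends at 13, B7 ends at 17, Ab6 ends at 23, F#m ends at 26.
Beat 24 falls within F#m.

F#m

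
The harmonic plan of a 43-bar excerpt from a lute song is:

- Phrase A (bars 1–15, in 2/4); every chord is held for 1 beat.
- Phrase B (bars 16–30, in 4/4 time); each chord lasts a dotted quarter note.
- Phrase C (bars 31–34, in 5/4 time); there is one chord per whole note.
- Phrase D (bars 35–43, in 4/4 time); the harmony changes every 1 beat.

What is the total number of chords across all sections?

A: 15 bars × 2 beats = 30 beats; 1 beat/chord → 30 chords.
B: 15 bars × 4 beats = 60 beats; 1.5 beats/chord → 40 chords.
C: 4 bars × 5 beats = 20 beats; 4 beats/chord → 5 chords.
D: 9 bars × 4 beats = 36 beats; 1 beat/chord → 36 chords.
Total: 30 + 40 + 5 + 36 = 111.

111 chords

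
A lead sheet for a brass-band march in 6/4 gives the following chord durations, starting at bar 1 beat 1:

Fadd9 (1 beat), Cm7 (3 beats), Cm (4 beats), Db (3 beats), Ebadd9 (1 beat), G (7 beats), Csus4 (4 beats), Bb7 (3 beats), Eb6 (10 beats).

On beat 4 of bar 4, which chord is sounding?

Csus4

Beat 4 of bar 4 is beat (4−1)×6 + 4 = 22 overall.
Running totals: Fadd9 ends at 1, Cm7 ends at 4, Cm ends at 8, Db ends at 11, Ebadd9 ends at 12, G ends at 19, Csus4 ends at 23.
Beat 22 falls within Csus4.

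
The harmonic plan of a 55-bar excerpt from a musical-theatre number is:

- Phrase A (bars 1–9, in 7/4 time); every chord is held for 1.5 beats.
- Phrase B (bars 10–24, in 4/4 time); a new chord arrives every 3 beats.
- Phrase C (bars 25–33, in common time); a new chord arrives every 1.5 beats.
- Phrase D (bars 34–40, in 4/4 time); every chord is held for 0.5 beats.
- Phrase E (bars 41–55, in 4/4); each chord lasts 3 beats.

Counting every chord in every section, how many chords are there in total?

A: 9 bars × 7 beats = 63 beats; 1.5 beats/chord → 42 chords.
B: 15 bars × 4 beats = 60 beats; 3 beats/chord → 20 chords.
C: 9 bars × 4 beats = 36 beats; 1.5 beats/chord → 24 chords.
D: 7 bars × 4 beats = 28 beats; 0.5 beats/chord → 56 chords.
E: 15 bars × 4 beats = 60 beats; 3 beats/chord → 20 chords.
Total: 42 + 20 + 24 + 56 + 20 = 162.

162 chords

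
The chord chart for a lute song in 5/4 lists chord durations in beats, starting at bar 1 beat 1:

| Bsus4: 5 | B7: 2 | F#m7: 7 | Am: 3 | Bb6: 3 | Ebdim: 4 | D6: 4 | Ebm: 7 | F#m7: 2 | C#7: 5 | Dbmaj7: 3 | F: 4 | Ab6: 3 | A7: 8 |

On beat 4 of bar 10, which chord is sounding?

F

Beat 4 of bar 10 is beat (10−1)×5 + 4 = 49 overall.
Running totals: Bsus4 ends at 5, B7 ends at 7, F#m7 ends at 14, Am ends at 17, Bb6 ends at 20, Ebdim ends at 24, D6 ends at 28, Ebm ends at 35, F#m7 ends at 37, C#7 ends at 42, Dbmaj7 ends at 45, F ends at 49.
Beat 49 falls within F.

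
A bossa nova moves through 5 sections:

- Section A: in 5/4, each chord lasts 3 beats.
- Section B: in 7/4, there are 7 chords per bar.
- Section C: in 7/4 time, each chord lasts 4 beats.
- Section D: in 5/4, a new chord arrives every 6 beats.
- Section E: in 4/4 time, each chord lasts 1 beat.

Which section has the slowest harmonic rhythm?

Section D

A: 5/3 = 5/3 chords/bar.
B: 7/1 = 7 chords/bar.
C: 7/4 = 1.75 chords/bar.
D: 5/6 = 5/6 chords/bar.
E: 4/1 = 4 chords/bar.
Slowest is D at 5/6 chords/bar.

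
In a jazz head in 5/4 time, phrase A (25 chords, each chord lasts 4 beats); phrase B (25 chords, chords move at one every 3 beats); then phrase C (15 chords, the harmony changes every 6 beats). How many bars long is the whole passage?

A: 25 × 4 = 100 beats = 20 bars.
B: 25 × 3 = 75 beats = 15 bars.
C: 15 × 6 = 90 beats = 18 bars.
Total: 20 + 15 + 18 = 53 bars.

53 bars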